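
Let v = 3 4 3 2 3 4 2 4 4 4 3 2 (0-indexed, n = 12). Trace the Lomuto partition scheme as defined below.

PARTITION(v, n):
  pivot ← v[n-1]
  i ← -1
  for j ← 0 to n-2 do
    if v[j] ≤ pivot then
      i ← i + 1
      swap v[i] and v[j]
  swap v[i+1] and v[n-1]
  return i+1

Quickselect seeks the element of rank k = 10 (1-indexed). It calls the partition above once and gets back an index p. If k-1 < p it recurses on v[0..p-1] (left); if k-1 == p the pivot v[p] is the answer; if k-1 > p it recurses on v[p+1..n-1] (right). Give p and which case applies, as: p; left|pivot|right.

2; right

pivot = v[11] = 2; i = -1
j=0: v[0]=3 > 2 → no swap
j=1: v[1]=4 > 2 → no swap
j=2: v[2]=3 > 2 → no swap
j=3: v[3]=2 ≤ 2 → i=0, swap v[0],v[3] → 2 4 3 3 3 4 2 4 4 4 3 2
j=4: v[4]=3 > 2 → no swap
j=5: v[5]=4 > 2 → no swap
j=6: v[6]=2 ≤ 2 → i=1, swap v[1],v[6] → 2 2 3 3 3 4 4 4 4 4 3 2
j=7: v[7]=4 > 2 → no swap
j=8: v[8]=4 > 2 → no swap
j=9: v[9]=4 > 2 → no swap
j=10: v[10]=3 > 2 → no swap
final swap v[2],v[11] → 2 2 2 3 3 4 4 4 4 4 3 3; return 2
p = 2; k-1 = 9 > 2 ⇒ right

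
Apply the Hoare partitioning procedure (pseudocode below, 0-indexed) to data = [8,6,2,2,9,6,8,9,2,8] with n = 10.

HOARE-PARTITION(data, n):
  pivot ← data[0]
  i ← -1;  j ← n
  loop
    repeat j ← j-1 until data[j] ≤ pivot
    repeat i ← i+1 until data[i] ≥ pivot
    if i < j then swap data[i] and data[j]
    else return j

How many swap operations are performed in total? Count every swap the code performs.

pivot = data[0] = 8; i = -1, j = 10
j→9 (data[9]=8≤8), i→0 (data[0]=8≥8); i<j, swap → [8,6,2,2,9,6,8,9,2,8]
j→8 (data[8]=2≤8), i→4 (data[4]=9≥8); i<j, swap → [8,6,2,2,2,6,8,9,9,8]
j→6, i→6; i≥j, return j=6. data = [8,6,2,2,2,6,8,9,9,8]

2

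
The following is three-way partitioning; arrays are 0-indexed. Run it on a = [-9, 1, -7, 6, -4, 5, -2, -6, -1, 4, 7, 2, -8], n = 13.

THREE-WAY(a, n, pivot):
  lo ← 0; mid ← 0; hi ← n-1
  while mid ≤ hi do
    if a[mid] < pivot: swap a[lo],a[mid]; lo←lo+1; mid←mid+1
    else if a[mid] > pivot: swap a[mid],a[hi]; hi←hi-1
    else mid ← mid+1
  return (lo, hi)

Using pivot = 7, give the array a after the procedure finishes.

[-9, 1, -7, 6, -4, 5, -2, -6, -1, 4, 2, -8, 7]

lo=0 mid=0 hi=12
-9<7: swap(0,0), lo=1 mid=1 ⇒ [-9, 1, -7, 6, -4, 5, -2, -6, -1, 4, 7, 2, -8]
1<7: swap(1,1), lo=2 mid=2 ⇒ [-9, 1, -7, 6, -4, 5, -2, -6, -1, 4, 7, 2, -8]
-7<7: swap(2,2), lo=3 mid=3 ⇒ [-9, 1, -7, 6, -4, 5, -2, -6, -1, 4, 7, 2, -8]
6<7: swap(3,3), lo=4 mid=4 ⇒ [-9, 1, -7, 6, -4, 5, -2, -6, -1, 4, 7, 2, -8]
-4<7: swap(4,4), lo=5 mid=5 ⇒ [-9, 1, -7, 6, -4, 5, -2, -6, -1, 4, 7, 2, -8]
5<7: swap(5,5), lo=6 mid=6 ⇒ [-9, 1, -7, 6, -4, 5, -2, -6, -1, 4, 7, 2, -8]
-2<7: swap(6,6), lo=7 mid=7 ⇒ [-9, 1, -7, 6, -4, 5, -2, -6, -1, 4, 7, 2, -8]
-6<7: swap(7,7), lo=8 mid=8 ⇒ [-9, 1, -7, 6, -4, 5, -2, -6, -1, 4, 7, 2, -8]
-1<7: swap(8,8), lo=9 mid=9 ⇒ [-9, 1, -7, 6, -4, 5, -2, -6, -1, 4, 7, 2, -8]
4<7: swap(9,9), lo=10 mid=10 ⇒ [-9, 1, -7, 6, -4, 5, -2, -6, -1, 4, 7, 2, -8]
7=7: mid=11
2<7: swap(10,11), lo=11 mid=12 ⇒ [-9, 1, -7, 6, -4, 5, -2, -6, -1, 4, 2, 7, -8]
-8<7: swap(11,12), lo=12 mid=13 ⇒ [-9, 1, -7, 6, -4, 5, -2, -6, -1, 4, 2, -8, 7]
done. lo=12 hi=12; a=[-9, 1, -7, 6, -4, 5, -2, -6, -1, 4, 2, -8, 7]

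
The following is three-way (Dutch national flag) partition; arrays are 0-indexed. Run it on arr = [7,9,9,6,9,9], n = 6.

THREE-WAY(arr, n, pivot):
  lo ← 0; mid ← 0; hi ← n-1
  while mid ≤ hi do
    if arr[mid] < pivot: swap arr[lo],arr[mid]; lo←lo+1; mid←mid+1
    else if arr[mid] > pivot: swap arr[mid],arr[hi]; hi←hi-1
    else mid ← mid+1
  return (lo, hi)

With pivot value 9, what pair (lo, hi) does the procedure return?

(2, 5)

pivot = 9; lo=0, mid=0, hi=5
arr[mid]=7<9: swap arr[0],arr[0]; lo=1,mid=1 → [7,9,9,6,9,9]
arr[mid]=9=9: mid=2
arr[mid]=9=9: mid=3
arr[mid]=6<9: swap arr[1],arr[3]; lo=2,mid=4 → [7,6,9,9,9,9]
arr[mid]=9=9: mid=5
arr[mid]=9=9: mid=6
end: lo=2, hi=5; arr = [7,6,9,9,9,9]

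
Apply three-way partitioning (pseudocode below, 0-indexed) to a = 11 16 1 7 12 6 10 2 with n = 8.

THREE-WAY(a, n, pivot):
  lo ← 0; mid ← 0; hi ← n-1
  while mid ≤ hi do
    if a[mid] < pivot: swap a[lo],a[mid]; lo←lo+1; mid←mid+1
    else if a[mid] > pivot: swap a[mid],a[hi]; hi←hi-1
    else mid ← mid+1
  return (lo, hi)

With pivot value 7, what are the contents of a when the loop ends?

2 6 1 7 12 10 16 11

pivot = 7; lo=0, mid=0, hi=7
a[mid]=11>7: swap a[0],a[7]; hi=6 → 2 16 1 7 12 6 10 11
a[mid]=2<7: swap a[0],a[0]; lo=1,mid=1 → 2 16 1 7 12 6 10 11
a[mid]=16>7: swap a[1],a[6]; hi=5 → 2 10 1 7 12 6 16 11
a[mid]=10>7: swap a[1],a[5]; hi=4 → 2 6 1 7 12 10 16 11
a[mid]=6<7: swap a[1],a[1]; lo=2,mid=2 → 2 6 1 7 12 10 16 11
a[mid]=1<7: swap a[2],a[2]; lo=3,mid=3 → 2 6 1 7 12 10 16 11
a[mid]=7=7: mid=4
a[mid]=12>7: swap a[4],a[4]; hi=3 → 2 6 1 7 12 10 16 11
end: lo=3, hi=3; a = 2 6 1 7 12 10 16 11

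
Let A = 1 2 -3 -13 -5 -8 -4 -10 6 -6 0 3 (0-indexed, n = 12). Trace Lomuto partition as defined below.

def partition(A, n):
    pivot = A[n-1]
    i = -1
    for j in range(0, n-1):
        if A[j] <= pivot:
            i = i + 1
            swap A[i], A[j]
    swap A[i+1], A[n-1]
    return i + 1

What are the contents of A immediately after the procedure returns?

1 2 -3 -13 -5 -8 -4 -10 -6 0 3 6

pivot = A[11] = 3; i = -1
j=0: A[0]=1 ≤ 3 → i=0, swap A[0],A[0] (no change) → 1 2 -3 -13 -5 -8 -4 -10 6 -6 0 3
j=1: A[1]=2 ≤ 3 → i=1, swap A[1],A[1] (no change) → 1 2 -3 -13 -5 -8 -4 -10 6 -6 0 3
j=2: A[2]=-3 ≤ 3 → i=2, swap A[2],A[2] (no change) → 1 2 -3 -13 -5 -8 -4 -10 6 -6 0 3
j=3: A[3]=-13 ≤ 3 → i=3, swap A[3],A[3] (no change) → 1 2 -3 -13 -5 -8 -4 -10 6 -6 0 3
j=4: A[4]=-5 ≤ 3 → i=4, swap A[4],A[4] (no change) → 1 2 -3 -13 -5 -8 -4 -10 6 -6 0 3
j=5: A[5]=-8 ≤ 3 → i=5, swap A[5],A[5] (no change) → 1 2 -3 -13 -5 -8 -4 -10 6 -6 0 3
j=6: A[6]=-4 ≤ 3 → i=6, swap A[6],A[6] (no change) → 1 2 -3 -13 -5 -8 -4 -10 6 -6 0 3
j=7: A[7]=-10 ≤ 3 → i=7, swap A[7],A[7] (no change) → 1 2 -3 -13 -5 -8 -4 -10 6 -6 0 3
j=8: A[8]=6 > 3 → no swap
j=9: A[9]=-6 ≤ 3 → i=8, swap A[8],A[9] → 1 2 -3 -13 -5 -8 -4 -10 -6 6 0 3
j=10: A[10]=0 ≤ 3 → i=9, swap A[9],A[10] → 1 2 -3 -13 -5 -8 -4 -10 -6 0 6 3
final swap A[10],A[11] → 1 2 -3 -13 -5 -8 -4 -10 -6 0 3 6; return 10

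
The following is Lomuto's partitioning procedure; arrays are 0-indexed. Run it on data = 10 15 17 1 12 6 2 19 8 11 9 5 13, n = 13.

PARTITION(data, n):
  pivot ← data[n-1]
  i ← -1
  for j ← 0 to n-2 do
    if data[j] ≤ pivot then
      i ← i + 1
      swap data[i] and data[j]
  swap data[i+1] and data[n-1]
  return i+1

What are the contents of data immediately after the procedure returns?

10 1 12 6 2 8 11 9 5 13 19 15 17

pivot = data[12] = 13; i = -1
j=0: data[0]=10 ≤ 13 → i=0, swap data[0],data[0] (no change) → 10 15 17 1 12 6 2 19 8 11 9 5 13
j=1: data[1]=15 > 13 → no swap
j=2: data[2]=17 > 13 → no swap
j=3: data[3]=1 ≤ 13 → i=1, swap data[1],data[3] → 10 1 17 15 12 6 2 19 8 11 9 5 13
j=4: data[4]=12 ≤ 13 → i=2, swap data[2],data[4] → 10 1 12 15 17 6 2 19 8 11 9 5 13
j=5: data[5]=6 ≤ 13 → i=3, swap data[3],data[5] → 10 1 12 6 17 15 2 19 8 11 9 5 13
j=6: data[6]=2 ≤ 13 → i=4, swap data[4],data[6] → 10 1 12 6 2 15 17 19 8 11 9 5 13
j=7: data[7]=19 > 13 → no swap
j=8: data[8]=8 ≤ 13 → i=5, swap data[5],data[8] → 10 1 12 6 2 8 17 19 15 11 9 5 13
j=9: data[9]=11 ≤ 13 → i=6, swap data[6],data[9] → 10 1 12 6 2 8 11 19 15 17 9 5 13
j=10: data[10]=9 ≤ 13 → i=7, swap data[7],data[10] → 10 1 12 6 2 8 11 9 15 17 19 5 13
j=11: data[11]=5 ≤ 13 → i=8, swap data[8],data[11] → 10 1 12 6 2 8 11 9 5 17 19 15 13
final swap data[9],data[12] → 10 1 12 6 2 8 11 9 5 13 19 15 17; return 9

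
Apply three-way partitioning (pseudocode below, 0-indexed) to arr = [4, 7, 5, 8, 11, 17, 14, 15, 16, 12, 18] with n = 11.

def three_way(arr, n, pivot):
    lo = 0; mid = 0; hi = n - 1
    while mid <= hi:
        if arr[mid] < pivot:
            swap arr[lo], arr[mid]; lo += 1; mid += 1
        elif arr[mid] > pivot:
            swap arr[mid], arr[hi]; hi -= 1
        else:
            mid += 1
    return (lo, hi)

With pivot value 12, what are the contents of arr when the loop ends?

lo=0 mid=0 hi=10
4<12: swap(0,0), lo=1 mid=1 ⇒ [4, 7, 5, 8, 11, 17, 14, 15, 16, 12, 18]
7<12: swap(1,1), lo=2 mid=2 ⇒ [4, 7, 5, 8, 11, 17, 14, 15, 16, 12, 18]
5<12: swap(2,2), lo=3 mid=3 ⇒ [4, 7, 5, 8, 11, 17, 14, 15, 16, 12, 18]
8<12: swap(3,3), lo=4 mid=4 ⇒ [4, 7, 5, 8, 11, 17, 14, 15, 16, 12, 18]
11<12: swap(4,4), lo=5 mid=5 ⇒ [4, 7, 5, 8, 11, 17, 14, 15, 16, 12, 18]
17>12: swap(5,10), hi=9 ⇒ [4, 7, 5, 8, 11, 18, 14, 15, 16, 12, 17]
18>12: swap(5,9), hi=8 ⇒ [4, 7, 5, 8, 11, 12, 14, 15, 16, 18, 17]
12=12: mid=6
14>12: swap(6,8), hi=7 ⇒ [4, 7, 5, 8, 11, 12, 16, 15, 14, 18, 17]
16>12: swap(6,7), hi=6 ⇒ [4, 7, 5, 8, 11, 12, 15, 16, 14, 18, 17]
15>12: swap(6,6), hi=5 ⇒ [4, 7, 5, 8, 11, 12, 15, 16, 14, 18, 17]
done. lo=5 hi=5; arr=[4, 7, 5, 8, 11, 12, 15, 16, 14, 18, 17]

[4, 7, 5, 8, 11, 12, 15, 16, 14, 18, 17]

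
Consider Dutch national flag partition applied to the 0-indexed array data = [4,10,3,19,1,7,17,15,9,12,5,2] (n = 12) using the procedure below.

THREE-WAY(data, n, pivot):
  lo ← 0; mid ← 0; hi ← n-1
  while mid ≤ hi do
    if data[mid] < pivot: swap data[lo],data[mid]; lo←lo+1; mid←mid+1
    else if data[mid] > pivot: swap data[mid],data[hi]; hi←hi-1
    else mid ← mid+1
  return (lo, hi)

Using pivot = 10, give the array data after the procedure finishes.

[4,3,2,1,7,5,9,10,12,15,17,19]

lo=0 mid=0 hi=11
4<10: swap(0,0), lo=1 mid=1 ⇒ [4,10,3,19,1,7,17,15,9,12,5,2]
10=10: mid=2
3<10: swap(1,2), lo=2 mid=3 ⇒ [4,3,10,19,1,7,17,15,9,12,5,2]
19>10: swap(3,11), hi=10 ⇒ [4,3,10,2,1,7,17,15,9,12,5,19]
2<10: swap(2,3), lo=3 mid=4 ⇒ [4,3,2,10,1,7,17,15,9,12,5,19]
1<10: swap(3,4), lo=4 mid=5 ⇒ [4,3,2,1,10,7,17,15,9,12,5,19]
7<10: swap(4,5), lo=5 mid=6 ⇒ [4,3,2,1,7,10,17,15,9,12,5,19]
17>10: swap(6,10), hi=9 ⇒ [4,3,2,1,7,10,5,15,9,12,17,19]
5<10: swap(5,6), lo=6 mid=7 ⇒ [4,3,2,1,7,5,10,15,9,12,17,19]
15>10: swap(7,9), hi=8 ⇒ [4,3,2,1,7,5,10,12,9,15,17,19]
12>10: swap(7,8), hi=7 ⇒ [4,3,2,1,7,5,10,9,12,15,17,19]
9<10: swap(6,7), lo=7 mid=8 ⇒ [4,3,2,1,7,5,9,10,12,15,17,19]
done. lo=7 hi=7; data=[4,3,2,1,7,5,9,10,12,15,17,19]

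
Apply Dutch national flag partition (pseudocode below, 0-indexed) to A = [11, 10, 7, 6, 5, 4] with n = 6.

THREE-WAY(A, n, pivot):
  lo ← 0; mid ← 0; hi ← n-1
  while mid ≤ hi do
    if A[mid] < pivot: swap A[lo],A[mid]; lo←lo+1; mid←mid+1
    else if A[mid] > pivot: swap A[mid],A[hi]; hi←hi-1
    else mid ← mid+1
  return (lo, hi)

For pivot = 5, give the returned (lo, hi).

pivot = 5; lo=0, mid=0, hi=5
A[mid]=11>5: swap A[0],A[5]; hi=4 → [4, 10, 7, 6, 5, 11]
A[mid]=4<5: swap A[0],A[0]; lo=1,mid=1 → [4, 10, 7, 6, 5, 11]
A[mid]=10>5: swap A[1],A[4]; hi=3 → [4, 5, 7, 6, 10, 11]
A[mid]=5=5: mid=2
A[mid]=7>5: swap A[2],A[3]; hi=2 → [4, 5, 6, 7, 10, 11]
A[mid]=6>5: swap A[2],A[2]; hi=1 → [4, 5, 6, 7, 10, 11]
end: lo=1, hi=1; A = [4, 5, 6, 7, 10, 11]

(1, 1)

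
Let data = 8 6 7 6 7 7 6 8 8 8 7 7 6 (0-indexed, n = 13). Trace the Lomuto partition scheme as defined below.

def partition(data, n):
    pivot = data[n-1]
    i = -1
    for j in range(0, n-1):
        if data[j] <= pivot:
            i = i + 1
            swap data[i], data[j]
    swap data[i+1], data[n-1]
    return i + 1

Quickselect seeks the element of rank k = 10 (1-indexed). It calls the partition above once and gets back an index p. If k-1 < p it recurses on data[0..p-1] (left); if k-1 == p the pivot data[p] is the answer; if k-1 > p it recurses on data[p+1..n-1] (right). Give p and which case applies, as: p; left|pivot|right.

3; right

pivot=6, i=-1
j=0: 8>6, skip
j=1: 6≤6, i=0, swap(0,1) ⇒ 6 8 7 6 7 7 6 8 8 8 7 7 6
j=2: 7>6, skip
j=3: 6≤6, i=1, swap(1,3) ⇒ 6 6 7 8 7 7 6 8 8 8 7 7 6
j=4: 7>6, skip
j=5: 7>6, skip
j=6: 6≤6, i=2, swap(2,6) ⇒ 6 6 6 8 7 7 7 8 8 8 7 7 6
j=7: 8>6, skip
j=8: 8>6, skip
j=9: 8>6, skip
j=10: 7>6, skip
j=11: 7>6, skip
swap(3,12) ⇒ 6 6 6 6 7 7 7 8 8 8 7 7 8; return 3
p = 3; k-1 = 9 > 3 ⇒ right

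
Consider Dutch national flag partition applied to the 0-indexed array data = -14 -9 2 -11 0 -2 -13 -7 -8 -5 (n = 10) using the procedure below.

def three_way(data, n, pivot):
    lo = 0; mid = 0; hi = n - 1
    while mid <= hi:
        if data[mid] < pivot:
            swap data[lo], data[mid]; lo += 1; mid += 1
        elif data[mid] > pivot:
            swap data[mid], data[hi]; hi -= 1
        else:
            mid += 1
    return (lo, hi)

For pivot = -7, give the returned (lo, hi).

(5, 5)

lo=0 mid=0 hi=9
-14<-7: swap(0,0), lo=1 mid=1 ⇒ -14 -9 2 -11 0 -2 -13 -7 -8 -5
-9<-7: swap(1,1), lo=2 mid=2 ⇒ -14 -9 2 -11 0 -2 -13 -7 -8 -5
2>-7: swap(2,9), hi=8 ⇒ -14 -9 -5 -11 0 -2 -13 -7 -8 2
-5>-7: swap(2,8), hi=7 ⇒ -14 -9 -8 -11 0 -2 -13 -7 -5 2
-8<-7: swap(2,2), lo=3 mid=3 ⇒ -14 -9 -8 -11 0 -2 -13 -7 -5 2
-11<-7: swap(3,3), lo=4 mid=4 ⇒ -14 -9 -8 -11 0 -2 -13 -7 -5 2
0>-7: swap(4,7), hi=6 ⇒ -14 -9 -8 -11 -7 -2 -13 0 -5 2
-7=-7: mid=5
-2>-7: swap(5,6), hi=5 ⇒ -14 -9 -8 -11 -7 -13 -2 0 -5 2
-13<-7: swap(4,5), lo=5 mid=6 ⇒ -14 -9 -8 -11 -13 -7 -2 0 -5 2
done. lo=5 hi=5; data=-14 -9 -8 -11 -13 -7 -2 0 -5 2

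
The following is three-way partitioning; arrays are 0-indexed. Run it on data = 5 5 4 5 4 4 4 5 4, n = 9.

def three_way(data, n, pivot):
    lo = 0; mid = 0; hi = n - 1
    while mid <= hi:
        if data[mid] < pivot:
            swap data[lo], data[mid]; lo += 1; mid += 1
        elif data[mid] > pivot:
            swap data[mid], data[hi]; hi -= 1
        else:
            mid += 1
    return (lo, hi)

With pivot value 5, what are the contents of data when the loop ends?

lo=0 mid=0 hi=8
5=5: mid=1
5=5: mid=2
4<5: swap(0,2), lo=1 mid=3 ⇒ 4 5 5 5 4 4 4 5 4
5=5: mid=4
4<5: swap(1,4), lo=2 mid=5 ⇒ 4 4 5 5 5 4 4 5 4
4<5: swap(2,5), lo=3 mid=6 ⇒ 4 4 4 5 5 5 4 5 4
4<5: swap(3,6), lo=4 mid=7 ⇒ 4 4 4 4 5 5 5 5 4
5=5: mid=8
4<5: swap(4,8), lo=5 mid=9 ⇒ 4 4 4 4 4 5 5 5 5
done. lo=5 hi=8; data=4 4 4 4 4 5 5 5 5

4 4 4 4 4 5 5 5 5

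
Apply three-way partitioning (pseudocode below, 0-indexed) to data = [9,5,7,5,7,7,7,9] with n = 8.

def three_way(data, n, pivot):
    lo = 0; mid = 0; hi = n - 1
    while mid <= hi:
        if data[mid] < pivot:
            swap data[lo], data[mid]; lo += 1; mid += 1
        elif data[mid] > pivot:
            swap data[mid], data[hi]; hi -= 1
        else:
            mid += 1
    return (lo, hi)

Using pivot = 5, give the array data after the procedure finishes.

pivot = 5; lo=0, mid=0, hi=7
data[mid]=9>5: swap data[0],data[7]; hi=6 → [9,5,7,5,7,7,7,9]
data[mid]=9>5: swap data[0],data[6]; hi=5 → [7,5,7,5,7,7,9,9]
data[mid]=7>5: swap data[0],data[5]; hi=4 → [7,5,7,5,7,7,9,9]
data[mid]=7>5: swap data[0],data[4]; hi=3 → [7,5,7,5,7,7,9,9]
data[mid]=7>5: swap data[0],data[3]; hi=2 → [5,5,7,7,7,7,9,9]
data[mid]=5=5: mid=1
data[mid]=5=5: mid=2
data[mid]=7>5: swap data[2],data[2]; hi=1 → [5,5,7,7,7,7,9,9]
end: lo=0, hi=1; data = [5,5,7,7,7,7,9,9]

[5,5,7,7,7,7,9,9]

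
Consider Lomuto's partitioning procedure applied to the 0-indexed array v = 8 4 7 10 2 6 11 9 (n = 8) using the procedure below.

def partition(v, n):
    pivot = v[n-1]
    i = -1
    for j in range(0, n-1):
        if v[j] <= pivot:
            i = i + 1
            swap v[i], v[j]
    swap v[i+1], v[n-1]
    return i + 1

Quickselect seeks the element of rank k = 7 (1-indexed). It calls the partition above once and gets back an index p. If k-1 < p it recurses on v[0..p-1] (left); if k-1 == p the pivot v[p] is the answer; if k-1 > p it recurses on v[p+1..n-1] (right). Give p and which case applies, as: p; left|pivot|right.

pivot=9, i=-1
j=0: 8≤9, i=0, swap(0,0) ⇒ 8 4 7 10 2 6 11 9
j=1: 4≤9, i=1, swap(1,1) ⇒ 8 4 7 10 2 6 11 9
j=2: 7≤9, i=2, swap(2,2) ⇒ 8 4 7 10 2 6 11 9
j=3: 10>9, skip
j=4: 2≤9, i=3, swap(3,4) ⇒ 8 4 7 2 10 6 11 9
j=5: 6≤9, i=4, swap(4,5) ⇒ 8 4 7 2 6 10 11 9
j=6: 11>9, skip
swap(5,7) ⇒ 8 4 7 2 6 9 11 10; return 5
p = 5; k-1 = 6 > 5 ⇒ right

5; right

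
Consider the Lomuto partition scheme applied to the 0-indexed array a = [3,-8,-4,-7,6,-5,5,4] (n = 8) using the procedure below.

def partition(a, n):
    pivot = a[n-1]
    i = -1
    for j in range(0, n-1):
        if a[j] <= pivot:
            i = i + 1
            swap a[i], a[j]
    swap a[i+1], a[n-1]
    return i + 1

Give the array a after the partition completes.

[3,-8,-4,-7,-5,4,5,6]

pivot=4, i=-1
j=0: 3≤4, i=0, swap(0,0) ⇒ [3,-8,-4,-7,6,-5,5,4]
j=1: -8≤4, i=1, swap(1,1) ⇒ [3,-8,-4,-7,6,-5,5,4]
j=2: -4≤4, i=2, swap(2,2) ⇒ [3,-8,-4,-7,6,-5,5,4]
j=3: -7≤4, i=3, swap(3,3) ⇒ [3,-8,-4,-7,6,-5,5,4]
j=4: 6>4, skip
j=5: -5≤4, i=4, swap(4,5) ⇒ [3,-8,-4,-7,-5,6,5,4]
j=6: 5>4, skip
swap(5,7) ⇒ [3,-8,-4,-7,-5,4,5,6]; return 5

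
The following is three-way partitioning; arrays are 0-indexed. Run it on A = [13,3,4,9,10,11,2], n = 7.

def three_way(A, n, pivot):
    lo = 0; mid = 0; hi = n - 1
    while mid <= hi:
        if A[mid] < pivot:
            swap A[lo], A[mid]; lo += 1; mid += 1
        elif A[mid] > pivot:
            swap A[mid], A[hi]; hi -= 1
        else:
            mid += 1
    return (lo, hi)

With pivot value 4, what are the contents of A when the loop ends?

[2,3,4,10,11,9,13]

pivot = 4; lo=0, mid=0, hi=6
A[mid]=13>4: swap A[0],A[6]; hi=5 → [2,3,4,9,10,11,13]
A[mid]=2<4: swap A[0],A[0]; lo=1,mid=1 → [2,3,4,9,10,11,13]
A[mid]=3<4: swap A[1],A[1]; lo=2,mid=2 → [2,3,4,9,10,11,13]
A[mid]=4=4: mid=3
A[mid]=9>4: swap A[3],A[5]; hi=4 → [2,3,4,11,10,9,13]
A[mid]=11>4: swap A[3],A[4]; hi=3 → [2,3,4,10,11,9,13]
A[mid]=10>4: swap A[3],A[3]; hi=2 → [2,3,4,10,11,9,13]
end: lo=2, hi=2; A = [2,3,4,10,11,9,13]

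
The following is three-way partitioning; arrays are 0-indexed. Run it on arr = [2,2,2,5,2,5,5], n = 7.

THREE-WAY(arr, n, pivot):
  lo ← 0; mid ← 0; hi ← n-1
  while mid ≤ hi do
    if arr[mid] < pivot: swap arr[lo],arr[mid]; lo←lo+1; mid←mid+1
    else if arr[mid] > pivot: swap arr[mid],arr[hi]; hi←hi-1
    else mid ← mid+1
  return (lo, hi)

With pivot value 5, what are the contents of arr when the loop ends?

pivot = 5; lo=0, mid=0, hi=6
arr[mid]=2<5: swap arr[0],arr[0]; lo=1,mid=1 → [2,2,2,5,2,5,5]
arr[mid]=2<5: swap arr[1],arr[1]; lo=2,mid=2 → [2,2,2,5,2,5,5]
arr[mid]=2<5: swap arr[2],arr[2]; lo=3,mid=3 → [2,2,2,5,2,5,5]
arr[mid]=5=5: mid=4
arr[mid]=2<5: swap arr[3],arr[4]; lo=4,mid=5 → [2,2,2,2,5,5,5]
arr[mid]=5=5: mid=6
arr[mid]=5=5: mid=7
end: lo=4, hi=6; arr = [2,2,2,2,5,5,5]

[2,2,2,2,5,5,5]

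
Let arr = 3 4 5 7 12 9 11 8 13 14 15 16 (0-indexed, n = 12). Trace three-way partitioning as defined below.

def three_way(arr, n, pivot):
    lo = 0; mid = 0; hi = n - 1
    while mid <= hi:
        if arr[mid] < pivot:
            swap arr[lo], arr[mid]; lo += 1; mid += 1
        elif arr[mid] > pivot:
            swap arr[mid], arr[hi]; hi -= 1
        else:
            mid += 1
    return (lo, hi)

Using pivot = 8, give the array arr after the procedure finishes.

lo=0 mid=0 hi=11
3<8: swap(0,0), lo=1 mid=1 ⇒ 3 4 5 7 12 9 11 8 13 14 15 16
4<8: swap(1,1), lo=2 mid=2 ⇒ 3 4 5 7 12 9 11 8 13 14 15 16
5<8: swap(2,2), lo=3 mid=3 ⇒ 3 4 5 7 12 9 11 8 13 14 15 16
7<8: swap(3,3), lo=4 mid=4 ⇒ 3 4 5 7 12 9 11 8 13 14 15 16
12>8: swap(4,11), hi=10 ⇒ 3 4 5 7 16 9 11 8 13 14 15 12
16>8: swap(4,10), hi=9 ⇒ 3 4 5 7 15 9 11 8 13 14 16 12
15>8: swap(4,9), hi=8 ⇒ 3 4 5 7 14 9 11 8 13 15 16 12
14>8: swap(4,8), hi=7 ⇒ 3 4 5 7 13 9 11 8 14 15 16 12
13>8: swap(4,7), hi=6 ⇒ 3 4 5 7 8 9 11 13 14 15 16 12
8=8: mid=5
9>8: swap(5,6), hi=5 ⇒ 3 4 5 7 8 11 9 13 14 15 16 12
11>8: swap(5,5), hi=4 ⇒ 3 4 5 7 8 11 9 13 14 15 16 12
done. lo=4 hi=4; arr=3 4 5 7 8 11 9 13 14 15 16 12

3 4 5 7 8 11 9 13 14 15 16 12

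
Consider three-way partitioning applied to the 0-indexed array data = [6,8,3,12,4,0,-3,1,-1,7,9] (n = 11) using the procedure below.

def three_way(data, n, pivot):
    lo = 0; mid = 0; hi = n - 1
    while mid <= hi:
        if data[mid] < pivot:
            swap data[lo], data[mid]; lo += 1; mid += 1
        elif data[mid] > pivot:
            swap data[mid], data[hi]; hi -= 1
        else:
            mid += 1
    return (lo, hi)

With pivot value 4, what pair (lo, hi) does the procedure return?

(5, 5)

pivot = 4; lo=0, mid=0, hi=10
data[mid]=6>4: swap data[0],data[10]; hi=9 → [9,8,3,12,4,0,-3,1,-1,7,6]
data[mid]=9>4: swap data[0],data[9]; hi=8 → [7,8,3,12,4,0,-3,1,-1,9,6]
data[mid]=7>4: swap data[0],data[8]; hi=7 → [-1,8,3,12,4,0,-3,1,7,9,6]
data[mid]=-1<4: swap data[0],data[0]; lo=1,mid=1 → [-1,8,3,12,4,0,-3,1,7,9,6]
data[mid]=8>4: swap data[1],data[7]; hi=6 → [-1,1,3,12,4,0,-3,8,7,9,6]
data[mid]=1<4: swap data[1],data[1]; lo=2,mid=2 → [-1,1,3,12,4,0,-3,8,7,9,6]
data[mid]=3<4: swap data[2],data[2]; lo=3,mid=3 → [-1,1,3,12,4,0,-3,8,7,9,6]
data[mid]=12>4: swap data[3],data[6]; hi=5 → [-1,1,3,-3,4,0,12,8,7,9,6]
data[mid]=-3<4: swap data[3],data[3]; lo=4,mid=4 → [-1,1,3,-3,4,0,12,8,7,9,6]
data[mid]=4=4: mid=5
data[mid]=0<4: swap data[4],data[5]; lo=5,mid=6 → [-1,1,3,-3,0,4,12,8,7,9,6]
end: lo=5, hi=5; data = [-1,1,3,-3,0,4,12,8,7,9,6]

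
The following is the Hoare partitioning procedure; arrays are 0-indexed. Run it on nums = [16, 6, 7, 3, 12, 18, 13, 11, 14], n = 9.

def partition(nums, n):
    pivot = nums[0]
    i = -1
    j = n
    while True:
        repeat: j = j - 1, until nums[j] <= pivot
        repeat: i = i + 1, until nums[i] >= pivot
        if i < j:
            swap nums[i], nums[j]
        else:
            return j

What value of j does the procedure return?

pivot = nums[0] = 16; i = -1, j = 9
j→8 (nums[8]=14≤16), i→0 (nums[0]=16≥16); i<j, swap → [14, 6, 7, 3, 12, 18, 13, 11, 16]
j→7 (nums[7]=11≤16), i→5 (nums[5]=18≥16); i<j, swap → [14, 6, 7, 3, 12, 11, 13, 18, 16]
j→6, i→7; i≥j, return j=6. nums = [14, 6, 7, 3, 12, 11, 13, 18, 16]

6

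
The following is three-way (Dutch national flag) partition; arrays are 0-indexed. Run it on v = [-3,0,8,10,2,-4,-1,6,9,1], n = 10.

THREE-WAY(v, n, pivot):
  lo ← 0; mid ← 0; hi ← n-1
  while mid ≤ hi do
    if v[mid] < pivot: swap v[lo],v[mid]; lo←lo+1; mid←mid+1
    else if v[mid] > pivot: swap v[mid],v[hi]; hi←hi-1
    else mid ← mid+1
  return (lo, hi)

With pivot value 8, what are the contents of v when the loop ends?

pivot = 8; lo=0, mid=0, hi=9
v[mid]=-3<8: swap v[0],v[0]; lo=1,mid=1 → [-3,0,8,10,2,-4,-1,6,9,1]
v[mid]=0<8: swap v[1],v[1]; lo=2,mid=2 → [-3,0,8,10,2,-4,-1,6,9,1]
v[mid]=8=8: mid=3
v[mid]=10>8: swap v[3],v[9]; hi=8 → [-3,0,8,1,2,-4,-1,6,9,10]
v[mid]=1<8: swap v[2],v[3]; lo=3,mid=4 → [-3,0,1,8,2,-4,-1,6,9,10]
v[mid]=2<8: swap v[3],v[4]; lo=4,mid=5 → [-3,0,1,2,8,-4,-1,6,9,10]
v[mid]=-4<8: swap v[4],v[5]; lo=5,mid=6 → [-3,0,1,2,-4,8,-1,6,9,10]
v[mid]=-1<8: swap v[5],v[6]; lo=6,mid=7 → [-3,0,1,2,-4,-1,8,6,9,10]
v[mid]=6<8: swap v[6],v[7]; lo=7,mid=8 → [-3,0,1,2,-4,-1,6,8,9,10]
v[mid]=9>8: swap v[8],v[8]; hi=7 → [-3,0,1,2,-4,-1,6,8,9,10]
end: lo=7, hi=7; v = [-3,0,1,2,-4,-1,6,8,9,10]

[-3,0,1,2,-4,-1,6,8,9,10]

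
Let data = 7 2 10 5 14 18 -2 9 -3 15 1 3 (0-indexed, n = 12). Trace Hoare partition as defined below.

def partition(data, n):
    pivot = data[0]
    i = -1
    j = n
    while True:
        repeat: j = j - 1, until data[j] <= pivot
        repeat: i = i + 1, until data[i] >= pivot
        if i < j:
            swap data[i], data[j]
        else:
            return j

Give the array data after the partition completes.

3 2 1 5 -3 -2 18 9 14 15 10 7

pivot = data[0] = 7; i = -1, j = 12
j→11 (data[11]=3≤7), i→0 (data[0]=7≥7); i<j, swap → 3 2 10 5 14 18 -2 9 -3 15 1 7
j→10 (data[10]=1≤7), i→2 (data[2]=10≥7); i<j, swap → 3 2 1 5 14 18 -2 9 -3 15 10 7
j→8 (data[8]=-3≤7), i→4 (data[4]=14≥7); i<j, swap → 3 2 1 5 -3 18 -2 9 14 15 10 7
j→6 (data[6]=-2≤7), i→5 (data[5]=18≥7); i<j, swap → 3 2 1 5 -3 -2 18 9 14 15 10 7
j→5, i→6; i≥j, return j=5. data = 3 2 1 5 -3 -2 18 9 14 15 10 7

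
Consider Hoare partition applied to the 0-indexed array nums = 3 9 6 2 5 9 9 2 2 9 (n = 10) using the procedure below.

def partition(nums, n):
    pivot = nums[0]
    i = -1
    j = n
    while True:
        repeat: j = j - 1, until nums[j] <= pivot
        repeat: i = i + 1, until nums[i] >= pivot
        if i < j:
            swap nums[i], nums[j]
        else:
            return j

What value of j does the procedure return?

2

pivot=3
j stops at 8 (2), i stops at 0 (3); swap ⇒ 2 9 6 2 5 9 9 2 3 9
j stops at 7 (2), i stops at 1 (9); swap ⇒ 2 2 6 2 5 9 9 9 3 9
j stops at 3 (2), i stops at 2 (6); swap ⇒ 2 2 2 6 5 9 9 9 3 9
j stops at 2, i stops at 3; i≥j ⇒ return 2. nums=2 2 2 6 5 9 9 9 3 9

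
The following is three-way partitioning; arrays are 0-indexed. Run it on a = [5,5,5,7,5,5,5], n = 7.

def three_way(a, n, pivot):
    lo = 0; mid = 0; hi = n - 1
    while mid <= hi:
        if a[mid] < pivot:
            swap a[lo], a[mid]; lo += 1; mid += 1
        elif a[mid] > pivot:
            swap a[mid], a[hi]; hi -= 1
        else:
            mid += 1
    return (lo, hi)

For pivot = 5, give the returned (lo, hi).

pivot = 5; lo=0, mid=0, hi=6
a[mid]=5=5: mid=1
a[mid]=5=5: mid=2
a[mid]=5=5: mid=3
a[mid]=7>5: swap a[3],a[6]; hi=5 → [5,5,5,5,5,5,7]
a[mid]=5=5: mid=4
a[mid]=5=5: mid=5
a[mid]=5=5: mid=6
end: lo=0, hi=5; a = [5,5,5,5,5,5,7]

(0, 5)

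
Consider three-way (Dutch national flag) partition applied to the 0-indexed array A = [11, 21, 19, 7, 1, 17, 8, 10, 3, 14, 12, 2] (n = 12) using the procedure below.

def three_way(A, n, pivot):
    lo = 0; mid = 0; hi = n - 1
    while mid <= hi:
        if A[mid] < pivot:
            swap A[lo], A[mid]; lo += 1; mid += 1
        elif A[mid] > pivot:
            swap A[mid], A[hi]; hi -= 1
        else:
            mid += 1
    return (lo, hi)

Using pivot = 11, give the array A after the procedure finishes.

lo=0 mid=0 hi=11
11=11: mid=1
21>11: swap(1,11), hi=10 ⇒ [11, 2, 19, 7, 1, 17, 8, 10, 3, 14, 12, 21]
2<11: swap(0,1), lo=1 mid=2 ⇒ [2, 11, 19, 7, 1, 17, 8, 10, 3, 14, 12, 21]
19>11: swap(2,10), hi=9 ⇒ [2, 11, 12, 7, 1, 17, 8, 10, 3, 14, 19, 21]
12>11: swap(2,9), hi=8 ⇒ [2, 11, 14, 7, 1, 17, 8, 10, 3, 12, 19, 21]
14>11: swap(2,8), hi=7 ⇒ [2, 11, 3, 7, 1, 17, 8, 10, 14, 12, 19, 21]
3<11: swap(1,2), lo=2 mid=3 ⇒ [2, 3, 11, 7, 1, 17, 8, 10, 14, 12, 19, 21]
7<11: swap(2,3), lo=3 mid=4 ⇒ [2, 3, 7, 11, 1, 17, 8, 10, 14, 12, 19, 21]
1<11: swap(3,4), lo=4 mid=5 ⇒ [2, 3, 7, 1, 11, 17, 8, 10, 14, 12, 19, 21]
17>11: swap(5,7), hi=6 ⇒ [2, 3, 7, 1, 11, 10, 8, 17, 14, 12, 19, 21]
10<11: swap(4,5), lo=5 mid=6 ⇒ [2, 3, 7, 1, 10, 11, 8, 17, 14, 12, 19, 21]
8<11: swap(5,6), lo=6 mid=7 ⇒ [2, 3, 7, 1, 10, 8, 11, 17, 14, 12, 19, 21]
done. lo=6 hi=6; A=[2, 3, 7, 1, 10, 8, 11, 17, 14, 12, 19, 21]

[2, 3, 7, 1, 10, 8, 11, 17, 14, 12, 19, 21]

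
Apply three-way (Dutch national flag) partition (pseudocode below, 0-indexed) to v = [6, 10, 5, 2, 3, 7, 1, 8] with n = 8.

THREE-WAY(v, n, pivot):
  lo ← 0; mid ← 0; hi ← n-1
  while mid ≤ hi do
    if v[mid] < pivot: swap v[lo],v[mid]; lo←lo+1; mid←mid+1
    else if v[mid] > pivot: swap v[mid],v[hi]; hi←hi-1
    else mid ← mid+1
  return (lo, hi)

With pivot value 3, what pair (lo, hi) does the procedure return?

(2, 2)

pivot = 3; lo=0, mid=0, hi=7
v[mid]=6>3: swap v[0],v[7]; hi=6 → [8, 10, 5, 2, 3, 7, 1, 6]
v[mid]=8>3: swap v[0],v[6]; hi=5 → [1, 10, 5, 2, 3, 7, 8, 6]
v[mid]=1<3: swap v[0],v[0]; lo=1,mid=1 → [1, 10, 5, 2, 3, 7, 8, 6]
v[mid]=10>3: swap v[1],v[5]; hi=4 → [1, 7, 5, 2, 3, 10, 8, 6]
v[mid]=7>3: swap v[1],v[4]; hi=3 → [1, 3, 5, 2, 7, 10, 8, 6]
v[mid]=3=3: mid=2
v[mid]=5>3: swap v[2],v[3]; hi=2 → [1, 3, 2, 5, 7, 10, 8, 6]
v[mid]=2<3: swap v[1],v[2]; lo=2,mid=3 → [1, 2, 3, 5, 7, 10, 8, 6]
end: lo=2, hi=2; v = [1, 2, 3, 5, 7, 10, 8, 6]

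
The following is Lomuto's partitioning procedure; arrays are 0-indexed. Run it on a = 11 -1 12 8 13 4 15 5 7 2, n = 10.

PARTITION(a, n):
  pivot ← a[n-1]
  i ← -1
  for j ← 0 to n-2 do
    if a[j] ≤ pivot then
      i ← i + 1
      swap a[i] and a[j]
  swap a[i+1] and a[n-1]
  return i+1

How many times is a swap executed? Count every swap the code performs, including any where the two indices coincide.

2

pivot = a[9] = 2; i = -1
j=0: a[0]=11 > 2 → no swap
j=1: a[1]=-1 ≤ 2 → i=0, swap a[0],a[1] → -1 11 12 8 13 4 15 5 7 2
j=2: a[2]=12 > 2 → no swap
j=3: a[3]=8 > 2 → no swap
j=4: a[4]=13 > 2 → no swap
j=5: a[5]=4 > 2 → no swap
j=6: a[6]=15 > 2 → no swap
j=7: a[7]=5 > 2 → no swap
j=8: a[8]=7 > 2 → no swap
final swap a[1],a[9] → -1 2 12 8 13 4 15 5 7 11; return 1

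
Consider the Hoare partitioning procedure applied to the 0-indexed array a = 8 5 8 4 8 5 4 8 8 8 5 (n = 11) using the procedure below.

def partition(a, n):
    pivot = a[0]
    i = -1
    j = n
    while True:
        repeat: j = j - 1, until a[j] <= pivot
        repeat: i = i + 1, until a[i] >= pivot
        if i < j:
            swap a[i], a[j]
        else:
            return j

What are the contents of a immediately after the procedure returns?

pivot = a[0] = 8; i = -1, j = 11
j→10 (a[10]=5≤8), i→0 (a[0]=8≥8); i<j, swap → 5 5 8 4 8 5 4 8 8 8 8
j→9 (a[9]=8≤8), i→2 (a[2]=8≥8); i<j, swap → 5 5 8 4 8 5 4 8 8 8 8
j→8 (a[8]=8≤8), i→4 (a[4]=8≥8); i<j, swap → 5 5 8 4 8 5 4 8 8 8 8
j→7, i→7; i≥j, return j=7. a = 5 5 8 4 8 5 4 8 8 8 8

5 5 8 4 8 5 4 8 8 8 8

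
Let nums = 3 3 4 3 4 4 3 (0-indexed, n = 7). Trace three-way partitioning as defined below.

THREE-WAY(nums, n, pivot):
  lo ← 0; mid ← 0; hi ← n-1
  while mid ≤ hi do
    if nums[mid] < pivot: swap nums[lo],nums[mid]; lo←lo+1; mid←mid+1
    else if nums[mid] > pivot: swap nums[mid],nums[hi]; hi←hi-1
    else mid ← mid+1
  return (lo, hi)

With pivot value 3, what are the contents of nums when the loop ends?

3 3 3 3 4 4 4

pivot = 3; lo=0, mid=0, hi=6
nums[mid]=3=3: mid=1
nums[mid]=3=3: mid=2
nums[mid]=4>3: swap nums[2],nums[6]; hi=5 → 3 3 3 3 4 4 4
nums[mid]=3=3: mid=3
nums[mid]=3=3: mid=4
nums[mid]=4>3: swap nums[4],nums[5]; hi=4 → 3 3 3 3 4 4 4
nums[mid]=4>3: swap nums[4],nums[4]; hi=3 → 3 3 3 3 4 4 4
end: lo=0, hi=3; nums = 3 3 3 3 4 4 4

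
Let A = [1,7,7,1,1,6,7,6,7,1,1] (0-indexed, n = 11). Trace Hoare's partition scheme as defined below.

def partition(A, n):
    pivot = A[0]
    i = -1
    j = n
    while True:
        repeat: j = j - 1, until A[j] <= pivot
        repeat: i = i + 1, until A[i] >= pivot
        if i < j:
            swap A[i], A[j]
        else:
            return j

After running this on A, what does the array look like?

pivot = A[0] = 1; i = -1, j = 11
j→10 (A[10]=1≤1), i→0 (A[0]=1≥1); i<j, swap → [1,7,7,1,1,6,7,6,7,1,1]
j→9 (A[9]=1≤1), i→1 (A[1]=7≥1); i<j, swap → [1,1,7,1,1,6,7,6,7,7,1]
j→4 (A[4]=1≤1), i→2 (A[2]=7≥1); i<j, swap → [1,1,1,1,7,6,7,6,7,7,1]
j→3, i→3; i≥j, return j=3. A = [1,1,1,1,7,6,7,6,7,7,1]

[1,1,1,1,7,6,7,6,7,7,1]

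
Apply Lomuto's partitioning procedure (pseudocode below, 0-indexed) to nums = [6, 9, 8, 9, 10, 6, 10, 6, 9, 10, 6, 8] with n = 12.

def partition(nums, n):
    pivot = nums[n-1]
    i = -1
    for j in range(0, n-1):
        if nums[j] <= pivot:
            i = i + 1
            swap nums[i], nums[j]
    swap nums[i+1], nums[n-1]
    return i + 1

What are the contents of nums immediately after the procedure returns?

[6, 8, 6, 6, 6, 8, 10, 9, 9, 10, 10, 9]

pivot=8, i=-1
j=0: 6≤8, i=0, swap(0,0) ⇒ [6, 9, 8, 9, 10, 6, 10, 6, 9, 10, 6, 8]
j=1: 9>8, skip
j=2: 8≤8, i=1, swap(1,2) ⇒ [6, 8, 9, 9, 10, 6, 10, 6, 9, 10, 6, 8]
j=3: 9>8, skip
j=4: 10>8, skip
j=5: 6≤8, i=2, swap(2,5) ⇒ [6, 8, 6, 9, 10, 9, 10, 6, 9, 10, 6, 8]
j=6: 10>8, skip
j=7: 6≤8, i=3, swap(3,7) ⇒ [6, 8, 6, 6, 10, 9, 10, 9, 9, 10, 6, 8]
j=8: 9>8, skip
j=9: 10>8, skip
j=10: 6≤8, i=4, swap(4,10) ⇒ [6, 8, 6, 6, 6, 9, 10, 9, 9, 10, 10, 8]
swap(5,11) ⇒ [6, 8, 6, 6, 6, 8, 10, 9, 9, 10, 10, 9]; return 5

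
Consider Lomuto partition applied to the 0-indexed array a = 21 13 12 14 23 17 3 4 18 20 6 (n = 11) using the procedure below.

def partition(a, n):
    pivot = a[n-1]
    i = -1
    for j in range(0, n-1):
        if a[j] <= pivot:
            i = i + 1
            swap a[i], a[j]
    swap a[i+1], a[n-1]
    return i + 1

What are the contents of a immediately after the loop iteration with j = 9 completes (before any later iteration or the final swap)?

3 4 12 14 23 17 21 13 18 20 6

pivot=6, i=-1
j=0: 21>6, skip
j=1: 13>6, skip
j=2: 12>6, skip
j=3: 14>6, skip
j=4: 23>6, skip
j=5: 17>6, skip
j=6: 3≤6, i=0, swap(0,6) ⇒ 3 13 12 14 23 17 21 4 18 20 6
j=7: 4≤6, i=1, swap(1,7) ⇒ 3 4 12 14 23 17 21 13 18 20 6
j=8: 18>6, skip
j=9: 20>6, skip
(after j=9) a = 3 4 12 14 23 17 21 13 18 20 6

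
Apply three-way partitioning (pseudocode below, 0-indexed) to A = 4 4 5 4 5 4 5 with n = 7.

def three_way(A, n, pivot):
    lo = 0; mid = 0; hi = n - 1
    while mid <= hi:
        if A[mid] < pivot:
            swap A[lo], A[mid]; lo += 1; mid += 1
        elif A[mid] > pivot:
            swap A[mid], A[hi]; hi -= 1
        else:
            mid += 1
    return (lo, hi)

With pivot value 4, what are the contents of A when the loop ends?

lo=0 mid=0 hi=6
4=4: mid=1
4=4: mid=2
5>4: swap(2,6), hi=5 ⇒ 4 4 5 4 5 4 5
5>4: swap(2,5), hi=4 ⇒ 4 4 4 4 5 5 5
4=4: mid=3
4=4: mid=4
5>4: swap(4,4), hi=3 ⇒ 4 4 4 4 5 5 5
done. lo=0 hi=3; A=4 4 4 4 5 5 5

4 4 4 4 5 5 5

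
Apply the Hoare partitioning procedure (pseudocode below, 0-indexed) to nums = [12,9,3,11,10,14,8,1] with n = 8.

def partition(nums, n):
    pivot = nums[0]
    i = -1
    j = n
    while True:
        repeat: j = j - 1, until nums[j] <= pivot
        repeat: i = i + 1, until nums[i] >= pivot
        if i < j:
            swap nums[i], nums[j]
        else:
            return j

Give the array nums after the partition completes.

[1,9,3,11,10,8,14,12]

pivot=12
j stops at 7 (1), i stops at 0 (12); swap ⇒ [1,9,3,11,10,14,8,12]
j stops at 6 (8), i stops at 5 (14); swap ⇒ [1,9,3,11,10,8,14,12]
j stops at 5, i stops at 6; i≥j ⇒ return 5. nums=[1,9,3,11,10,8,14,12]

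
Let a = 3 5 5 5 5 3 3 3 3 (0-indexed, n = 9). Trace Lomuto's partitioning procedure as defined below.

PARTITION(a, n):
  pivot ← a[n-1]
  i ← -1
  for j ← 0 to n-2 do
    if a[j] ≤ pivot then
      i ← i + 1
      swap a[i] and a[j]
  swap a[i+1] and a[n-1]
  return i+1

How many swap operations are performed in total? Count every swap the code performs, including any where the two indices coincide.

5

pivot = a[8] = 3; i = -1
j=0: a[0]=3 ≤ 3 → i=0, swap a[0],a[0] (no change) → 3 5 5 5 5 3 3 3 3
j=1: a[1]=5 > 3 → no swap
j=2: a[2]=5 > 3 → no swap
j=3: a[3]=5 > 3 → no swap
j=4: a[4]=5 > 3 → no swap
j=5: a[5]=3 ≤ 3 → i=1, swap a[1],a[5] → 3 3 5 5 5 5 3 3 3
j=6: a[6]=3 ≤ 3 → i=2, swap a[2],a[6] → 3 3 3 5 5 5 5 3 3
j=7: a[7]=3 ≤ 3 → i=3, swap a[3],a[7] → 3 3 3 3 5 5 5 5 3
final swap a[4],a[8] → 3 3 3 3 3 5 5 5 5; return 4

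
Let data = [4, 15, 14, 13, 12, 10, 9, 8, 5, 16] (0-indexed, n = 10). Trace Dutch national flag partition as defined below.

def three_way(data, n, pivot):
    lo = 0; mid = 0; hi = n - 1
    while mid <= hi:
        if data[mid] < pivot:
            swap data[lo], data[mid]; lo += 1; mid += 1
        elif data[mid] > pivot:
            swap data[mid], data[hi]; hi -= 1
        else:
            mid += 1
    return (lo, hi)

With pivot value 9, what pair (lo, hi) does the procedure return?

lo=0 mid=0 hi=9
4<9: swap(0,0), lo=1 mid=1 ⇒ [4, 15, 14, 13, 12, 10, 9, 8, 5, 16]
15>9: swap(1,9), hi=8 ⇒ [4, 16, 14, 13, 12, 10, 9, 8, 5, 15]
16>9: swap(1,8), hi=7 ⇒ [4, 5, 14, 13, 12, 10, 9, 8, 16, 15]
5<9: swap(1,1), lo=2 mid=2 ⇒ [4, 5, 14, 13, 12, 10, 9, 8, 16, 15]
14>9: swap(2,7), hi=6 ⇒ [4, 5, 8, 13, 12, 10, 9, 14, 16, 15]
8<9: swap(2,2), lo=3 mid=3 ⇒ [4, 5, 8, 13, 12, 10, 9, 14, 16, 15]
13>9: swap(3,6), hi=5 ⇒ [4, 5, 8, 9, 12, 10, 13, 14, 16, 15]
9=9: mid=4
12>9: swap(4,5), hi=4 ⇒ [4, 5, 8, 9, 10, 12, 13, 14, 16, 15]
10>9: swap(4,4), hi=3 ⇒ [4, 5, 8, 9, 10, 12, 13, 14, 16, 15]
done. lo=3 hi=3; data=[4, 5, 8, 9, 10, 12, 13, 14, 16, 15]

(3, 3)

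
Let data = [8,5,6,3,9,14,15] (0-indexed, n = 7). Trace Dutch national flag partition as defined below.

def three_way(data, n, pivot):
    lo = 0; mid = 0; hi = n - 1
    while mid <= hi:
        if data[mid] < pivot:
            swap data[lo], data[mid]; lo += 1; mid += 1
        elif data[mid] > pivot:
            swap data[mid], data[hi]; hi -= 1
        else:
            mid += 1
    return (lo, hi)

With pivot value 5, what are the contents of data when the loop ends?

lo=0 mid=0 hi=6
8>5: swap(0,6), hi=5 ⇒ [15,5,6,3,9,14,8]
15>5: swap(0,5), hi=4 ⇒ [14,5,6,3,9,15,8]
14>5: swap(0,4), hi=3 ⇒ [9,5,6,3,14,15,8]
9>5: swap(0,3), hi=2 ⇒ [3,5,6,9,14,15,8]
3<5: swap(0,0), lo=1 mid=1 ⇒ [3,5,6,9,14,15,8]
5=5: mid=2
6>5: swap(2,2), hi=1 ⇒ [3,5,6,9,14,15,8]
done. lo=1 hi=1; data=[3,5,6,9,14,15,8]

[3,5,6,9,14,15,8]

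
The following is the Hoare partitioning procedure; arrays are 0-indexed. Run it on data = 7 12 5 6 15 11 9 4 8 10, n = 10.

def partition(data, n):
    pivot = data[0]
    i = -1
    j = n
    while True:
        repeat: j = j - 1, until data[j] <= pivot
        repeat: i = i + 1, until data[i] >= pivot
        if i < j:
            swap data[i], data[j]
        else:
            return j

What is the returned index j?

pivot=7
j stops at 7 (4), i stops at 0 (7); swap ⇒ 4 12 5 6 15 11 9 7 8 10
j stops at 3 (6), i stops at 1 (12); swap ⇒ 4 6 5 12 15 11 9 7 8 10
j stops at 2, i stops at 3; i≥j ⇒ return 2. data=4 6 5 12 15 11 9 7 8 10

2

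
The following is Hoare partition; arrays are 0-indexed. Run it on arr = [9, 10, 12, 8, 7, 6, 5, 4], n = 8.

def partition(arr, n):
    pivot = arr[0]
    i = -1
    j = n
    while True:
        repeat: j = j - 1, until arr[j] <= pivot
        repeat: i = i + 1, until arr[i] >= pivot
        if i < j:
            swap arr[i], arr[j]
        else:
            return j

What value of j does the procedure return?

4

pivot = arr[0] = 9; i = -1, j = 8
j→7 (arr[7]=4≤9), i→0 (arr[0]=9≥9); i<j, swap → [4, 10, 12, 8, 7, 6, 5, 9]
j→6 (arr[6]=5≤9), i→1 (arr[1]=10≥9); i<j, swap → [4, 5, 12, 8, 7, 6, 10, 9]
j→5 (arr[5]=6≤9), i→2 (arr[2]=12≥9); i<j, swap → [4, 5, 6, 8, 7, 12, 10, 9]
j→4, i→5; i≥j, return j=4. arr = [4, 5, 6, 8, 7, 12, 10, 9]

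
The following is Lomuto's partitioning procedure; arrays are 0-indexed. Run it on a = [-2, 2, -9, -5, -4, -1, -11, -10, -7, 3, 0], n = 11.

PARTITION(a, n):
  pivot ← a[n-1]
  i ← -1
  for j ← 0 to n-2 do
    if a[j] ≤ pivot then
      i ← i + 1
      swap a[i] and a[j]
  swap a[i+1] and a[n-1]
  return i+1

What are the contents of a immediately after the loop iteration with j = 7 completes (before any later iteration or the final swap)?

[-2, -9, -5, -4, -1, -11, -10, 2, -7, 3, 0]

pivot=0, i=-1
j=0: -2≤0, i=0, swap(0,0) ⇒ [-2, 2, -9, -5, -4, -1, -11, -10, -7, 3, 0]
j=1: 2>0, skip
j=2: -9≤0, i=1, swap(1,2) ⇒ [-2, -9, 2, -5, -4, -1, -11, -10, -7, 3, 0]
j=3: -5≤0, i=2, swap(2,3) ⇒ [-2, -9, -5, 2, -4, -1, -11, -10, -7, 3, 0]
j=4: -4≤0, i=3, swap(3,4) ⇒ [-2, -9, -5, -4, 2, -1, -11, -10, -7, 3, 0]
j=5: -1≤0, i=4, swap(4,5) ⇒ [-2, -9, -5, -4, -1, 2, -11, -10, -7, 3, 0]
j=6: -11≤0, i=5, swap(5,6) ⇒ [-2, -9, -5, -4, -1, -11, 2, -10, -7, 3, 0]
j=7: -10≤0, i=6, swap(6,7) ⇒ [-2, -9, -5, -4, -1, -11, -10, 2, -7, 3, 0]
(after j=7) a = [-2, -9, -5, -4, -1, -11, -10, 2, -7, 3, 0]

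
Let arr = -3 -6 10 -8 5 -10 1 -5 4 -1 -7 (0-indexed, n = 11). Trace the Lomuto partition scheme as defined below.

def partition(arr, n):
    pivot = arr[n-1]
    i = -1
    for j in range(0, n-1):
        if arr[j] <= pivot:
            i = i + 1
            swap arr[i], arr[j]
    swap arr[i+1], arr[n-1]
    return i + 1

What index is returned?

2

pivot = arr[10] = -7; i = -1
j=0: arr[0]=-3 > -7 → no swap
j=1: arr[1]=-6 > -7 → no swap
j=2: arr[2]=10 > -7 → no swap
j=3: arr[3]=-8 ≤ -7 → i=0, swap arr[0],arr[3] → -8 -6 10 -3 5 -10 1 -5 4 -1 -7
j=4: arr[4]=5 > -7 → no swap
j=5: arr[5]=-10 ≤ -7 → i=1, swap arr[1],arr[5] → -8 -10 10 -3 5 -6 1 -5 4 -1 -7
j=6: arr[6]=1 > -7 → no swap
j=7: arr[7]=-5 > -7 → no swap
j=8: arr[8]=4 > -7 → no swap
j=9: arr[9]=-1 > -7 → no swap
final swap arr[2],arr[10] → -8 -10 -7 -3 5 -6 1 -5 4 -1 10; return 2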